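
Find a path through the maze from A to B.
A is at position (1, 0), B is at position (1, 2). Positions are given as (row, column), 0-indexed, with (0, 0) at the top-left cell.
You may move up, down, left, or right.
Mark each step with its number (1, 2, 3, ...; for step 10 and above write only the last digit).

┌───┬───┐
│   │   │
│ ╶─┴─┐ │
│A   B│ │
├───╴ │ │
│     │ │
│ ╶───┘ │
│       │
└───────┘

Finding the shortest path from (1, 0) to (1, 2):
Path length: 2 steps
Directions: right → right

Solution:

┌───┬───┐
│   │   │
│ ╶─┴─┐ │
│A 1 B│ │
├───╴ │ │
│     │ │
│ ╶───┘ │
│       │
└───────┘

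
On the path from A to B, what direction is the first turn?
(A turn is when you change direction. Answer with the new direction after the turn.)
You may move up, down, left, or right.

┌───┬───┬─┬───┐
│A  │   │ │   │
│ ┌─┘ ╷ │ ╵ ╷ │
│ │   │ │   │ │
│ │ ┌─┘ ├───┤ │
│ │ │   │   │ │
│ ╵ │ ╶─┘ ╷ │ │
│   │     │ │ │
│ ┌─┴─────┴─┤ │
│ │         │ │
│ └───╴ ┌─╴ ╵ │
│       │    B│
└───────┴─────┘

Directions: down, down, down, down, down, right, right, right, up, right, right, down, right
First turn direction: right

Solution:

┌───┬───┬─┬───┐
│A  │   │ │   │
│ ┌─┘ ╷ │ ╵ ╷ │
│↓│   │ │   │ │
│ │ ┌─┘ ├───┤ │
│↓│ │   │   │ │
│ ╵ │ ╶─┘ ╷ │ │
│↓  │     │ │ │
│ ┌─┴─────┴─┤ │
│↓│    ↱ → ↓│ │
│ └───╴ ┌─╴ ╵ │
│↳ → → ↑│  ↳ B│
└───────┴─────┘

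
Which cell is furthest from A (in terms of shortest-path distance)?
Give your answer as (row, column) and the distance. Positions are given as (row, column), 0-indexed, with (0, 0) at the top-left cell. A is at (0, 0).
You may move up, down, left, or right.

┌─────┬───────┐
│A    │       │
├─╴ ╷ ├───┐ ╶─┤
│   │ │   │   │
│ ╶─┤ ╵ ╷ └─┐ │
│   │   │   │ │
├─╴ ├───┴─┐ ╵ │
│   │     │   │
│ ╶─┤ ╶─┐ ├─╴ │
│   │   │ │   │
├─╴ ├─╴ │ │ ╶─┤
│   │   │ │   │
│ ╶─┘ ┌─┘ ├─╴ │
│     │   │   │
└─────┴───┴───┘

Computing BFS distances from A to all cells:
Furthest cell: (6, 3)
Distance: 25 steps

Path from A to the furthest cell:

┌─────┬───────┐
│A ↓  │       │
├─╴ ╷ ├───┐ ╶─┤
│↓ ↲│ │   │   │
│ ╶─┤ ╵ ╷ └─┐ │
│↳ ↓│   │   │ │
├─╴ ├───┴─┐ ╵ │
│↓ ↲│↱ → ↓│   │
│ ╶─┤ ╶─┐ ├─╴ │
│↳ ↓│↑ ↰│↓│   │
├─╴ ├─╴ │ │ ╶─┤
│↓ ↲│↱ ↑│↓│   │
│ ╶─┘ ┌─┘ ├─╴ │
│↳ → ↑│B ↲│   │
└─────┴───┴───┘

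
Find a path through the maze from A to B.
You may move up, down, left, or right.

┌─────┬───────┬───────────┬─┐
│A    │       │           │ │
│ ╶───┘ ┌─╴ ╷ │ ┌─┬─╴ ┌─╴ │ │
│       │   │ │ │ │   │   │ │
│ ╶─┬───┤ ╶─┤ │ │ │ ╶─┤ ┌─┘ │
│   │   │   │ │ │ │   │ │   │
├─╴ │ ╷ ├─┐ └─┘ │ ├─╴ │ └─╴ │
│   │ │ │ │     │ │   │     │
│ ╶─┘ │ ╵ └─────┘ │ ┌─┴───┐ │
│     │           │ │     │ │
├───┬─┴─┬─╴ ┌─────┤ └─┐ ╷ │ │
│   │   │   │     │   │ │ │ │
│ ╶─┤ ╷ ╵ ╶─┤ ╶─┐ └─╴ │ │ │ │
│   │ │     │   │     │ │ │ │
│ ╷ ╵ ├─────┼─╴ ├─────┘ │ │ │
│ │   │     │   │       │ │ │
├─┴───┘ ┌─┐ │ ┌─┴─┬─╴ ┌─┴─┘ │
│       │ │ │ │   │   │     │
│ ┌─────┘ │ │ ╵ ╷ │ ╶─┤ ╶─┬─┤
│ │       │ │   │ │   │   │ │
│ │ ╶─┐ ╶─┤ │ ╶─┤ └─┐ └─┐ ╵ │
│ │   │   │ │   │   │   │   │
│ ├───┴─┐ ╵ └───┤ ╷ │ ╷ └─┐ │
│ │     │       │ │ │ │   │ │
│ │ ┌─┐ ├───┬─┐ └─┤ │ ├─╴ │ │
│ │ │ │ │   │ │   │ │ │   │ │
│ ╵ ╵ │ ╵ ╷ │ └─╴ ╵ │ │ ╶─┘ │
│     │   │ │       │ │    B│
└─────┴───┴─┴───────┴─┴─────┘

Finding the shortest path through the maze:
Path length: 42 steps
Directions: down → right → right → right → up → right → right → down → left → down → right → down → right → right → up → up → up → right → right → right → right → right → down → left → down → down → right → right → down → down → down → down → down → left → left → down → right → down → right → down → down → down

Solution:

┌─────┬───────┬───────────┬─┐
│A    │↱ → ↓  │↱ → → → → ↓│ │
│ ╶───┘ ┌─╴ ╷ │ ┌─┬─╴ ┌─╴ │ │
│↳ → → ↑│↓ ↲│ │↑│ │   │↓ ↲│ │
│ ╶─┬───┤ ╶─┤ │ │ │ ╶─┤ ┌─┘ │
│   │   │↳ ↓│ │↑│ │   │↓│   │
├─╴ │ ╷ ├─┐ └─┘ │ ├─╴ │ └─╴ │
│   │ │ │ │↳ → ↑│ │   │↳ → ↓│
│ ╶─┘ │ ╵ └─────┘ │ ┌─┴───┐ │
│     │           │ │     │↓│
├───┬─┴─┬─╴ ┌─────┤ └─┐ ╷ │ │
│   │   │   │     │   │ │ │↓│
│ ╶─┤ ╷ ╵ ╶─┤ ╶─┐ └─╴ │ │ │ │
│   │ │     │   │     │ │ │↓│
│ ╷ ╵ ├─────┼─╴ ├─────┘ │ │ │
│ │   │     │   │       │ │↓│
├─┴───┘ ┌─┐ │ ┌─┴─┬─╴ ┌─┴─┘ │
│       │ │ │ │   │   │↓ ← ↲│
│ ┌─────┘ │ │ ╵ ╷ │ ╶─┤ ╶─┬─┤
│ │       │ │   │ │   │↳ ↓│ │
│ │ ╶─┐ ╶─┤ │ ╶─┤ └─┐ └─┐ ╵ │
│ │   │   │ │   │   │   │↳ ↓│
│ ├───┴─┐ ╵ └───┤ ╷ │ ╷ └─┐ │
│ │     │       │ │ │ │   │↓│
│ │ ┌─┐ ├───┬─┐ └─┤ │ ├─╴ │ │
│ │ │ │ │   │ │   │ │ │   │↓│
│ ╵ ╵ │ ╵ ╷ │ └─╴ ╵ │ │ ╶─┘ │
│     │   │ │       │ │    B│
└─────┴───┴─┴───────┴─┴─────┘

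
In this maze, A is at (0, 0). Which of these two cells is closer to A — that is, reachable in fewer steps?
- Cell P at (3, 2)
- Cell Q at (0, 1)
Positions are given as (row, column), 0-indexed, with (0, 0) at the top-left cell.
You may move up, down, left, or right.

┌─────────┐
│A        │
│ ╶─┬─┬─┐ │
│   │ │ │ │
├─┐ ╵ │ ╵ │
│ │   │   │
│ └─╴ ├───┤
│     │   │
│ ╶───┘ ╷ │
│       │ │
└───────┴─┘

Shortest path A → P at (3, 2): 5 steps
Shortest path A → Q at (0, 1): 1 steps

Q is closer (1 steps vs 5 steps).

Path to P:

┌─────────┐
│A        │
│ ╶─┬─┬─┐ │
│↳ ↓│ │ │ │
├─┐ ╵ │ ╵ │
│ │↳ ↓│   │
│ └─╴ ├───┤
│    P│   │
│ ╶───┘ ╷ │
│       │ │
└───────┴─┘

Path to Q:

┌─────────┐
│A Q      │
│ ╶─┬─┬─┐ │
│   │ │ │ │
├─┐ ╵ │ ╵ │
│ │   │   │
│ └─╴ ├───┤
│     │   │
│ ╶───┘ ╷ │
│       │ │
└───────┴─┘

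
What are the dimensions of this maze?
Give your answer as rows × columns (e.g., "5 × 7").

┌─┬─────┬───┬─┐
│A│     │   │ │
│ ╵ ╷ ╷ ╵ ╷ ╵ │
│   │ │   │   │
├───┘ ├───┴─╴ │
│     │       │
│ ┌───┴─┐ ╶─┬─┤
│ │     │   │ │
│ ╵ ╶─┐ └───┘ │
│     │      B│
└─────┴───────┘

Counting the maze dimensions:
Rows (vertical): 5
Columns (horizontal): 7
Dimensions: 5 × 7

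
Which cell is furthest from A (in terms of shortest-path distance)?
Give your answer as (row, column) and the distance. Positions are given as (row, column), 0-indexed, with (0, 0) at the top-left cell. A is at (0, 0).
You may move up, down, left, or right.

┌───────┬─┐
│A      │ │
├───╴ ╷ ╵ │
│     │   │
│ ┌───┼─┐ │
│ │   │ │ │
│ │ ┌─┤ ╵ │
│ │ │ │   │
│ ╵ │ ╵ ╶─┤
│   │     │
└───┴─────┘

Computing BFS distances from A to all cells:
Furthest cell: (2, 2)
Distance: 12 steps

Path from A to the furthest cell:

┌───────┬─┐
│A → ↓  │ │
├───╴ ╷ ╵ │
│↓ ← ↲│   │
│ ┌───┼─┐ │
│↓│↱ B│ │ │
│ │ ┌─┤ ╵ │
│↓│↑│ │   │
│ ╵ │ ╵ ╶─┤
│↳ ↑│     │
└───┴─────┘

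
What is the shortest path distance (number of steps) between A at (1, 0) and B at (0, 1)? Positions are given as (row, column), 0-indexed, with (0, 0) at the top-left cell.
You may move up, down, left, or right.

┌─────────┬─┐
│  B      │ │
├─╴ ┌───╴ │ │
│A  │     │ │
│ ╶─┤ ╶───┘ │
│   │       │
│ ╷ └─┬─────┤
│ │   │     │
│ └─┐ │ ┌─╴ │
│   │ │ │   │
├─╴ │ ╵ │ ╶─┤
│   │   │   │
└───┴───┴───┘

Finding path from (1, 0) to (0, 1):
Path: (1,0) → (1,1) → (0,1)
Distance: 2 steps

Solution:

┌─────────┬─┐
│  B      │ │
├─╴ ┌───╴ │ │
│A ↑│     │ │
│ ╶─┤ ╶───┘ │
│   │       │
│ ╷ └─┬─────┤
│ │   │     │
│ └─┐ │ ┌─╴ │
│   │ │ │   │
├─╴ │ ╵ │ ╶─┤
│   │   │   │
└───┴───┴───┘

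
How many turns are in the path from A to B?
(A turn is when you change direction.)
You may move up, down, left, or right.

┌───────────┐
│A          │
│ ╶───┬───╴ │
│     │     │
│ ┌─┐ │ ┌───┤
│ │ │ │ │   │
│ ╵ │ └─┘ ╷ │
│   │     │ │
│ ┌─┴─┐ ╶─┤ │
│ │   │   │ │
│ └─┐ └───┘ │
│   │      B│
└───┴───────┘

Directions: down, right, right, down, down, right, right, up, right, down, down, down
Number of turns: 6

Solution:

┌───────────┐
│A          │
│ ╶───┬───╴ │
│↳ → ↓│     │
│ ┌─┐ │ ┌───┤
│ │ │↓│ │↱ ↓│
│ ╵ │ └─┘ ╷ │
│   │↳ → ↑│↓│
│ ┌─┴─┐ ╶─┤ │
│ │   │   │↓│
│ └─┐ └───┘ │
│   │      B│
└───┴───────┘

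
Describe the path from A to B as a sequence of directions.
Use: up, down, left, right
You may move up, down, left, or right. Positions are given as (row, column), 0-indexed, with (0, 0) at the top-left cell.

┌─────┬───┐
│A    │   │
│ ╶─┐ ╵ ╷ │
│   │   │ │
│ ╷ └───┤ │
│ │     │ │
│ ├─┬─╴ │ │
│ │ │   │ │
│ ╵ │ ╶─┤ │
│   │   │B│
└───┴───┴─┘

Finding the path and converting it to directions:
Path through cells: (0,0) → (0,1) → (0,2) → (1,2) → (1,3) → (0,3) → (0,4) → (1,4) → (2,4) → (3,4) → (4,4)
Directions: right, right, down, right, up, right, down, down, down, down

Solution:

┌─────┬───┐
│A → ↓│↱ ↓│
│ ╶─┐ ╵ ╷ │
│   │↳ ↑│↓│
│ ╷ └───┤ │
│ │     │↓│
│ ├─┬─╴ │ │
│ │ │   │↓│
│ ╵ │ ╶─┤ │
│   │   │B│
└───┴───┴─┘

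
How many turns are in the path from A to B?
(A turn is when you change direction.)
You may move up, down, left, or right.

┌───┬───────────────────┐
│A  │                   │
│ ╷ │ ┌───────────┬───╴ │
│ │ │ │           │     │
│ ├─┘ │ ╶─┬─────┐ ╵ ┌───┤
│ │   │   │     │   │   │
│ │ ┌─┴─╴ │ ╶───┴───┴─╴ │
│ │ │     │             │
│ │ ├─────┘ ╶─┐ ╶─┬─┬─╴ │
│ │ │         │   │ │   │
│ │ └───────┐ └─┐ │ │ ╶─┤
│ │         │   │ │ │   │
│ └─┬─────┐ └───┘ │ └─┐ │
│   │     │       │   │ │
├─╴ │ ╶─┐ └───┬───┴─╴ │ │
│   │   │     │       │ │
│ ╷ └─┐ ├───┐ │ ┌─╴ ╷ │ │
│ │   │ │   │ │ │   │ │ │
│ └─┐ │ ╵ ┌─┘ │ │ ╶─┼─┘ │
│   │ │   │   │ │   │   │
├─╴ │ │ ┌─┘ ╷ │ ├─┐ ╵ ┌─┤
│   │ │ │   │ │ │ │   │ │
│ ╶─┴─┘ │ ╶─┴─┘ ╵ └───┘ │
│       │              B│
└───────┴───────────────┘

Directions: down, down, down, down, down, down, right, down, left, down, down, right, down, left, down, right, right, right, up, up, up, up, left, up, right, right, down, right, right, down, down, left, down, left, down, right, right, right, right, right, right, right
Number of turns: 21

Solution:

┌───┬───────────────────┐
│A  │                   │
│ ╷ │ ┌───────────┬───╴ │
│↓│ │ │           │     │
│ ├─┘ │ ╶─┬─────┐ ╵ ┌───┤
│↓│   │   │     │   │   │
│ │ ┌─┴─╴ │ ╶───┴───┴─╴ │
│↓│ │     │             │
│ │ ├─────┘ ╶─┐ ╶─┬─┬─╴ │
│↓│ │         │   │ │   │
│ │ └───────┐ └─┐ │ │ ╶─┤
│↓│         │   │ │ │   │
│ └─┬─────┐ └───┘ │ └─┐ │
│↳ ↓│↱ → ↓│       │   │ │
├─╴ │ ╶─┐ └───┬───┴─╴ │ │
│↓ ↲│↑ ↰│↳ → ↓│       │ │
│ ╷ └─┐ ├───┐ │ ┌─╴ ╷ │ │
│↓│   │↑│   │↓│ │   │ │ │
│ └─┐ │ ╵ ┌─┘ │ │ ╶─┼─┘ │
│↳ ↓│ │↑  │↓ ↲│ │   │   │
├─╴ │ │ ┌─┘ ╷ │ ├─┐ ╵ ┌─┤
│↓ ↲│ │↑│↓ ↲│ │ │ │   │ │
│ ╶─┴─┘ │ ╶─┴─┘ ╵ └───┘ │
│↳ → → ↑│↳ → → → → → → B│
└───────┴───────────────┘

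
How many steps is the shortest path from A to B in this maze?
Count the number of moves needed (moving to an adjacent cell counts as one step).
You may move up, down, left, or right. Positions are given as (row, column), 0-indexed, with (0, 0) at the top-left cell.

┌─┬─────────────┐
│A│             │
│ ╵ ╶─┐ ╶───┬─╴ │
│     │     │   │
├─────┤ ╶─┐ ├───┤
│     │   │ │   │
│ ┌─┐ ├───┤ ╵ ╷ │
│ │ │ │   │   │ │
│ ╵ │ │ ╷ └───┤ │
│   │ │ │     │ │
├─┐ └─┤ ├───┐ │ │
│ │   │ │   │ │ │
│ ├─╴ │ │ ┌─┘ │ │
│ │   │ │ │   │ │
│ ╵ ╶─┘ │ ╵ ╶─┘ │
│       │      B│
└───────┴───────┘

Using BFS to find shortest path:
Start: (0, 0), End: (7, 7)
Path found:
(0,0) → (1,0) → (1,1) → (0,1) → (0,2) → (0,3) → (1,3) → (1,4) → (1,5) → (2,5) → (3,5) → (3,6) → (2,6) → (2,7) → (3,7) → (4,7) → (5,7) → (6,7) → (7,7)
Number of steps: 18

Solution:

┌─┬─────────────┐
│A│↱ → ↓        │
│ ╵ ╶─┐ ╶───┬─╴ │
│↳ ↑  │↳ → ↓│   │
├─────┤ ╶─┐ ├───┤
│     │   │↓│↱ ↓│
│ ┌─┐ ├───┤ ╵ ╷ │
│ │ │ │   │↳ ↑│↓│
│ ╵ │ │ ╷ └───┤ │
│   │ │ │     │↓│
├─┐ └─┤ ├───┐ │ │
│ │   │ │   │ │↓│
│ ├─╴ │ │ ┌─┘ │ │
│ │   │ │ │   │↓│
│ ╵ ╶─┘ │ ╵ ╶─┘ │
│       │      B│
└───────┴───────┘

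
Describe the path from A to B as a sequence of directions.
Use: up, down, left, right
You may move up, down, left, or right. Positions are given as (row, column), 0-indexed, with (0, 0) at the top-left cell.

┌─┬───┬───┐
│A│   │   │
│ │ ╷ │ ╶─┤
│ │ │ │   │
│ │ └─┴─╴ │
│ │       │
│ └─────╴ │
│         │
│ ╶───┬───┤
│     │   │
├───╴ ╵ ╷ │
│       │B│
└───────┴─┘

Finding the path and converting it to directions:
Path through cells: (0,0) → (1,0) → (2,0) → (3,0) → (4,0) → (4,1) → (4,2) → (5,2) → (5,3) → (4,3) → (4,4) → (5,4)
Directions: down, down, down, down, right, right, down, right, up, right, down

Solution:

┌─┬───┬───┐
│A│   │   │
│ │ ╷ │ ╶─┤
│↓│ │ │   │
│ │ └─┴─╴ │
│↓│       │
│ └─────╴ │
│↓        │
│ ╶───┬───┤
│↳ → ↓│↱ ↓│
├───╴ ╵ ╷ │
│    ↳ ↑│B│
└───────┴─┘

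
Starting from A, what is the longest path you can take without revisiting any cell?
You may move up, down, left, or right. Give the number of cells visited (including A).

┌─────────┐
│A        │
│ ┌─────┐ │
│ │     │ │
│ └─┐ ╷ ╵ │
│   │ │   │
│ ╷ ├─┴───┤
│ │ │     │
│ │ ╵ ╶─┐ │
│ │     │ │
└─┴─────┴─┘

Finding longest simple path using DFS:
Start: (0, 0)
Longest path visits 11 cells
Path: A → down → down → right → down → down → right → up → right → right → down

Solution:

┌─────────┐
│A        │
│ ┌─────┐ │
│↓│     │ │
│ └─┐ ╷ ╵ │
│↳ ↓│ │   │
│ ╷ ├─┴───┤
│ │↓│↱ → ↓│
│ │ ╵ ╶─┐ │
│ │↳ ↑  │B│
└─┴─────┴─┘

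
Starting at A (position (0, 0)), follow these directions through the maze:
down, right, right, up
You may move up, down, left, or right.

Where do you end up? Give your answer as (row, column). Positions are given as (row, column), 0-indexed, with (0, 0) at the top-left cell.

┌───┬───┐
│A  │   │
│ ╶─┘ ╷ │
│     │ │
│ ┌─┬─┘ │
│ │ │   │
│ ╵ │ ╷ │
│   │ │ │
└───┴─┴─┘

Following directions step by step:
Start: (0, 0)
  down: (0, 0) → (1, 0)
  right: (1, 0) → (1, 1)
  right: (1, 1) → (1, 2)
  up: (1, 2) → (0, 2)
Final position: (0, 2)

Path taken:

┌───┬───┐
│A  │B  │
│ ╶─┘ ╷ │
│↳ → ↑│ │
│ ┌─┬─┘ │
│ │ │   │
│ ╵ │ ╷ │
│   │ │ │
└───┴─┴─┘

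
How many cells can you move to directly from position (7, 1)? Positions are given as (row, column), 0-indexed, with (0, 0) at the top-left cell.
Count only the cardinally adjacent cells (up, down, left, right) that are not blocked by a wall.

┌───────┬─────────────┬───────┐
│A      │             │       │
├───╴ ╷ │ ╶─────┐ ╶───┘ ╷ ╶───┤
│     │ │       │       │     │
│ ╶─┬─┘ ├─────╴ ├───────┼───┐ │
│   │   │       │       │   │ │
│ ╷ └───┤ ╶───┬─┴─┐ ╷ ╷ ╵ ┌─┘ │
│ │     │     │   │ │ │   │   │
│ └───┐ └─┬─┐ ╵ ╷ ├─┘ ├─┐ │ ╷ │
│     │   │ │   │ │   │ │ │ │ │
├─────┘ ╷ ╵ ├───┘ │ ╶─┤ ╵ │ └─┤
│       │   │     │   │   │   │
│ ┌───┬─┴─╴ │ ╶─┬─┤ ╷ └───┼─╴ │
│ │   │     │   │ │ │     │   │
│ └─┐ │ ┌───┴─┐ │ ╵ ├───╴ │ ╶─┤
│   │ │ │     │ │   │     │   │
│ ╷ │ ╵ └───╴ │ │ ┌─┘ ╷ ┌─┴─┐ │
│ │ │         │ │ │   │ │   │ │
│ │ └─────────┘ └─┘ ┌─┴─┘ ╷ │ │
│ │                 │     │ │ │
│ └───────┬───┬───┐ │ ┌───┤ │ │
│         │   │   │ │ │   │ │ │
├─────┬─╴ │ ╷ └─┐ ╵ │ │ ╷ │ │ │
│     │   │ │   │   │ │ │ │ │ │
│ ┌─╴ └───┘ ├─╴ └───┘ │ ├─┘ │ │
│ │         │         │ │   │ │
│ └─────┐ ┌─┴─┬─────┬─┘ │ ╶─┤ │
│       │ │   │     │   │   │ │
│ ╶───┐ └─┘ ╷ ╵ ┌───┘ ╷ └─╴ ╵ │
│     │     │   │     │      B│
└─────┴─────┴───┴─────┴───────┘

Checking passable neighbors of (7, 1):
Neighbors: (8, 1), (7, 0)
Count: 2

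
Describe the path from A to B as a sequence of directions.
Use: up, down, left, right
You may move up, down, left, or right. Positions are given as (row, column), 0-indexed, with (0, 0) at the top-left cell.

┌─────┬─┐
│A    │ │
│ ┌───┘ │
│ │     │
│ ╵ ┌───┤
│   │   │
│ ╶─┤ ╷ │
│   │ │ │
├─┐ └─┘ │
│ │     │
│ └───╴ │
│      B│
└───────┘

Finding the path and converting it to directions:
Path through cells: (0,0) → (1,0) → (2,0) → (3,0) → (3,1) → (4,1) → (4,2) → (4,3) → (5,3)
Directions: down, down, down, right, down, right, right, down

Solution:

┌─────┬─┐
│A    │ │
│ ┌───┘ │
│↓│     │
│ ╵ ┌───┤
│↓  │   │
│ ╶─┤ ╷ │
│↳ ↓│ │ │
├─┐ └─┘ │
│ │↳ → ↓│
│ └───╴ │
│      B│
└───────┘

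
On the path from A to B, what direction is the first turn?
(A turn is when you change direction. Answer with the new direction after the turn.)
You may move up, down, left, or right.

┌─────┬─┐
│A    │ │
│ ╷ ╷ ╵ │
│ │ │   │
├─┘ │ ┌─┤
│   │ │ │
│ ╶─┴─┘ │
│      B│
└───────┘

Directions: right, down, down, left, down, right, right, right
First turn direction: down

Solution:

┌─────┬─┐
│A ↓  │ │
│ ╷ ╷ ╵ │
│ │↓│   │
├─┘ │ ┌─┤
│↓ ↲│ │ │
│ ╶─┴─┘ │
│↳ → → B│
└───────┘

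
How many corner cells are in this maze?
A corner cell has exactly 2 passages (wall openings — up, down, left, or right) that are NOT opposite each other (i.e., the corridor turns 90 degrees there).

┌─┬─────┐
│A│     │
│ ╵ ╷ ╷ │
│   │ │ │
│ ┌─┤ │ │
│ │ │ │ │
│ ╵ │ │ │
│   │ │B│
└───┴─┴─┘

Counting corner cells (2 non-opposite passages):
Total corners: 5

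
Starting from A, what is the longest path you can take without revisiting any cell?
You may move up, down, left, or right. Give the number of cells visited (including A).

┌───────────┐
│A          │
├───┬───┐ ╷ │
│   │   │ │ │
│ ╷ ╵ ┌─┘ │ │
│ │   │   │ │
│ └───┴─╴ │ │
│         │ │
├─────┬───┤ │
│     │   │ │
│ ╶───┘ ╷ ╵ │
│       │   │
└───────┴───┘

Finding longest simple path using DFS:
Start: (0, 0)
Longest path visits 21 cells
Path: A → right → right → right → right → right → down → down → down → down → down → left → up → left → down → left → left → left → up → right → right

Solution:

┌───────────┐
│A → → → → ↓│
├───┬───┐ ╷ │
│   │   │ │↓│
│ ╷ ╵ ┌─┘ │ │
│ │   │   │↓│
│ └───┴─╴ │ │
│         │↓│
├─────┬───┤ │
│↱ → B│↓ ↰│↓│
│ ╶───┘ ╷ ╵ │
│↑ ← ← ↲│↑ ↲│
└───────┴───┘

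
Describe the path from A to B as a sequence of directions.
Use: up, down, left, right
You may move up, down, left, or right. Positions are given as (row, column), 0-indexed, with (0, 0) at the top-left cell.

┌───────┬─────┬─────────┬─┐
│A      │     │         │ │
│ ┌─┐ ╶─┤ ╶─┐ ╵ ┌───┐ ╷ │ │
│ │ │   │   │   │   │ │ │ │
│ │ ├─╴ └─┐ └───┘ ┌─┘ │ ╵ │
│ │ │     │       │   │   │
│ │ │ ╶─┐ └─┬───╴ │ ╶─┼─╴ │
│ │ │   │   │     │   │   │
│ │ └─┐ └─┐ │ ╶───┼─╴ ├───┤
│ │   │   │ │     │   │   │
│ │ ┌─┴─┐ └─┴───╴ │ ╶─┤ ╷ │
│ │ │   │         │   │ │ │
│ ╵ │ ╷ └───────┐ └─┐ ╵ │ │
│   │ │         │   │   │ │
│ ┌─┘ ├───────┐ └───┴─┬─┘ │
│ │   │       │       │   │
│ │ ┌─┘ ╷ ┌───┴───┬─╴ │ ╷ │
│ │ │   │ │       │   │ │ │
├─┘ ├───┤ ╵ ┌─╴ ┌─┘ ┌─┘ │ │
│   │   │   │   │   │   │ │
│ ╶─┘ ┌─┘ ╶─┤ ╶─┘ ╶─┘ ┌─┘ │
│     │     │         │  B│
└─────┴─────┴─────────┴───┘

Finding the path and converting it to directions:
Path through cells: (0,0) → (0,1) → (0,2) → (1,2) → (1,3) → (2,3) → (2,2) → (3,2) → (3,3) → (4,3) → (4,4) → (5,4) → (5,5) → (5,6) → (5,7) → (5,8) → (4,8) → (4,7) → (4,6) → (3,6) → (3,7) → (3,8) → (2,8) → (2,7) → (2,6) → (2,5) → (1,5) → (1,4) → (0,4) → (0,5) → (0,6) → (1,6) → (1,7) → (0,7) → (0,8) → (0,9) → (0,10) → (1,10) → (2,10) → (2,9) → (3,9) → (3,10) → (4,10) → (4,9) → (5,9) → (5,10) → (6,10) → (6,11) → (5,11) → (4,11) → (4,12) → (5,12) → (6,12) → (7,12) → (8,12) → (9,12) → (10,12)
Directions: right, right, down, right, down, left, down, right, down, right, down, right, right, right, right, up, left, left, up, right, right, up, left, left, left, up, left, up, right, right, down, right, up, right, right, right, down, down, left, down, right, down, left, down, right, down, right, up, up, right, down, down, down, down, down, down

Solution:

┌───────┬─────┬─────────┬─┐
│A → ↓  │↱ → ↓│↱ → → ↓  │ │
│ ┌─┐ ╶─┤ ╶─┐ ╵ ┌───┐ ╷ │ │
│ │ │↳ ↓│↑ ↰│↳ ↑│   │↓│ │ │
│ │ ├─╴ └─┐ └───┘ ┌─┘ │ ╵ │
│ │ │↓ ↲  │↑ ← ← ↰│↓ ↲│   │
│ │ │ ╶─┐ └─┬───╴ │ ╶─┼─╴ │
│ │ │↳ ↓│   │↱ → ↑│↳ ↓│   │
│ │ └─┐ └─┐ │ ╶───┼─╴ ├───┤
│ │   │↳ ↓│ │↑ ← ↰│↓ ↲│↱ ↓│
│ │ ┌─┴─┐ └─┴───╴ │ ╶─┤ ╷ │
│ │ │   │↳ → → → ↑│↳ ↓│↑│↓│
│ ╵ │ ╷ └───────┐ └─┐ ╵ │ │
│   │ │         │   │↳ ↑│↓│
│ ┌─┘ ├───────┐ └───┴─┬─┘ │
│ │   │       │       │  ↓│
│ │ ┌─┘ ╷ ┌───┴───┬─╴ │ ╷ │
│ │ │   │ │       │   │ │↓│
├─┘ ├───┤ ╵ ┌─╴ ┌─┘ ┌─┘ │ │
│   │   │   │   │   │   │↓│
│ ╶─┘ ┌─┘ ╶─┤ ╶─┘ ╶─┘ ┌─┘ │
│     │     │         │  B│
└─────┴─────┴─────────┴───┘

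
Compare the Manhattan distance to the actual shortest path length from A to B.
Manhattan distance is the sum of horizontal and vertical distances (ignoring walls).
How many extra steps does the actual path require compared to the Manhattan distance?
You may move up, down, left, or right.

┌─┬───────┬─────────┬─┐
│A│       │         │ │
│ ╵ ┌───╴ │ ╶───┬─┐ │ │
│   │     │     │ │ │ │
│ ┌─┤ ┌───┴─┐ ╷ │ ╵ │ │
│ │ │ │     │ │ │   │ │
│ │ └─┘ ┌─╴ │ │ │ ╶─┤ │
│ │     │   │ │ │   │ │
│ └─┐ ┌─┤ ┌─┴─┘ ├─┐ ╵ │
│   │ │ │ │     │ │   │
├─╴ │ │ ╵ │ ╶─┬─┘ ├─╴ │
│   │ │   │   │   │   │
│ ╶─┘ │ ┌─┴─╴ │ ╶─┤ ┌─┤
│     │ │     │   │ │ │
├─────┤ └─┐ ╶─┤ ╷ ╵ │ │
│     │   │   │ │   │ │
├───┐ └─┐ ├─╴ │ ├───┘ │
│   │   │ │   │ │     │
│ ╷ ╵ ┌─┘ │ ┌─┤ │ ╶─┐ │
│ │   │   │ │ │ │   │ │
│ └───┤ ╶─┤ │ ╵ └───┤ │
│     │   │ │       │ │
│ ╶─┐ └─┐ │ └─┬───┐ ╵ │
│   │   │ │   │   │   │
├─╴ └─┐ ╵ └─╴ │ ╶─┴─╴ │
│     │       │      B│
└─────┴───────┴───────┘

Manhattan distance: |12 - 0| + |10 - 0| = 22
Actual path length: 82
Extra steps: 82 - 22 = 60

Solution:

┌─┬───────┬─────────┬─┐
│A│       │↱ → → → ↓│ │
│ ╵ ┌───╴ │ ╶───┬─┐ │ │
│↓  │     │↑ ← ↰│ │↓│ │
│ ┌─┤ ┌───┴─┐ ╷ │ ╵ │ │
│↓│ │ │↱ → ↓│ │↑│↓ ↲│ │
│ │ └─┘ ┌─╴ │ │ │ ╶─┤ │
│↓│  ↱ ↑│↓ ↲│ │↑│↳ ↓│ │
│ └─┐ ┌─┤ ┌─┴─┘ ├─┐ ╵ │
│↳ ↓│↑│ │↓│↱ → ↑│ │↳ ↓│
├─╴ │ │ ╵ │ ╶─┬─┘ ├─╴ │
│↓ ↲│↑│↓ ↲│↑ ↰│   │↓ ↲│
│ ╶─┘ │ ┌─┴─╴ │ ╶─┤ ┌─┤
│↳ → ↑│↓│  ↱ ↑│↓ ↰│↓│ │
├─────┤ └─┐ ╶─┤ ╷ ╵ │ │
│     │↳ ↓│↑ ↰│↓│↑ ↲│ │
├───┐ └─┐ ├─╴ │ ├───┘ │
│   │   │↓│↱ ↑│↓│     │
│ ╷ ╵ ┌─┘ │ ┌─┤ │ ╶─┐ │
│ │   │↓ ↲│↑│ │↓│   │ │
│ └───┤ ╶─┤ │ ╵ └───┤ │
│     │↳ ↓│↑│  ↳ → ↓│ │
│ ╶─┐ └─┐ │ └─┬───┐ ╵ │
│   │   │↓│↑ ↰│   │↳ ↓│
├─╴ └─┐ ╵ └─╴ │ ╶─┴─╴ │
│     │  ↳ → ↑│      B│
└─────┴───────┴───────┘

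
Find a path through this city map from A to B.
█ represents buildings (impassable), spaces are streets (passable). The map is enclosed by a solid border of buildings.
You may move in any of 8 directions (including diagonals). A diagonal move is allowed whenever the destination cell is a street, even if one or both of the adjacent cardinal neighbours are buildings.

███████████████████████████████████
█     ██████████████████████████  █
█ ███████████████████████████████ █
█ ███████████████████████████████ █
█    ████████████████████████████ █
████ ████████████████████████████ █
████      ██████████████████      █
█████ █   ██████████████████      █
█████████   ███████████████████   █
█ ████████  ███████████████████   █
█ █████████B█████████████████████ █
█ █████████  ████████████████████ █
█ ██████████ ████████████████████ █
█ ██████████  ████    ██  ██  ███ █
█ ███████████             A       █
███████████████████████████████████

Finding the shortest path from A to B:
Movement: 8-directional
Path length: 16 steps
Directions: left → left → left → left → left → left → left → left → left → left → left → left → up-left → up-left → up → up-left

Solution:

███████████████████████████████████
█     ██████████████████████████  █
█ ███████████████████████████████ █
█ ███████████████████████████████ █
█    ████████████████████████████ █
████ ████████████████████████████ █
████      ██████████████████      █
█████ █   ██████████████████      █
█████████   ███████████████████   █
█ ████████  ███████████████████   █
█ █████████B█████████████████████ █
█ █████████ ↖████████████████████ █
█ ██████████↑████████████████████ █
█ ██████████ ↖████    ██  ██  ███ █
█ ███████████ ↖←←←←←←←←←←←A       █
███████████████████████████████████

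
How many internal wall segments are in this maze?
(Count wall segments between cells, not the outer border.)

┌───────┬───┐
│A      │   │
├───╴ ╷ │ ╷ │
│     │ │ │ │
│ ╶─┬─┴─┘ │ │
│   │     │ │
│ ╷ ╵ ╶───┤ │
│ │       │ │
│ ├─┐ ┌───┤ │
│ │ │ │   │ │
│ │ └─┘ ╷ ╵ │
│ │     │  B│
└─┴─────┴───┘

Counting internal wall segments:
Total internal walls: 25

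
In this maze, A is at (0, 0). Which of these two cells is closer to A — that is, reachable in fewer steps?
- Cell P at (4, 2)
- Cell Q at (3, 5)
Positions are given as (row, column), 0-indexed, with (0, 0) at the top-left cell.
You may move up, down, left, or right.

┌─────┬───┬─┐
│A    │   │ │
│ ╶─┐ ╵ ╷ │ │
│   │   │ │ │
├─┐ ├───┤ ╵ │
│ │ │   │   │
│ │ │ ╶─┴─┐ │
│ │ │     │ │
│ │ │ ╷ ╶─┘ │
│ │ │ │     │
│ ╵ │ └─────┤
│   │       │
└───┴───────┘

Shortest path A → P at (4, 2): 16 steps
Shortest path A → Q at (3, 5): 10 steps

Q is closer (10 steps vs 16 steps).

Path to P:

┌─────┬───┬─┐
│A → ↓│↱ ↓│ │
│ ╶─┐ ╵ ╷ │ │
│   │↳ ↑│↓│ │
├─┐ ├───┤ ╵ │
│ │ │   │↳ ↓│
│ │ │ ╶─┴─┐ │
│ │ │↓ ↰  │↓│
│ │ │ ╷ ╶─┘ │
│ │ │P│↑ ← ↲│
│ ╵ │ └─────┤
│   │       │
└───┴───────┘

Path to Q:

┌─────┬───┬─┐
│A → ↓│↱ ↓│ │
│ ╶─┐ ╵ ╷ │ │
│   │↳ ↑│↓│ │
├─┐ ├───┤ ╵ │
│ │ │   │↳ ↓│
│ │ │ ╶─┴─┐ │
│ │ │     │Q│
│ │ │ ╷ ╶─┘ │
│ │ │ │     │
│ ╵ │ └─────┤
│   │       │
└───┴───────┘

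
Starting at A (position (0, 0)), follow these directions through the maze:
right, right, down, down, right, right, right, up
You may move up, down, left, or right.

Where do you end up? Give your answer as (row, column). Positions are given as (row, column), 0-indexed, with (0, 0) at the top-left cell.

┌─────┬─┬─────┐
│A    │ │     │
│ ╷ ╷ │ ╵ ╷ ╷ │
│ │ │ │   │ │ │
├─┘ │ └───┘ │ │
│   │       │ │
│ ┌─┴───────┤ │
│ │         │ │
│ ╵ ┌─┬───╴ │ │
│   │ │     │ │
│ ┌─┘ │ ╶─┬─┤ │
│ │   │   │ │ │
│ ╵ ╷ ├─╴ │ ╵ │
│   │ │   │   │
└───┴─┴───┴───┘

Following directions step by step:
Start: (0, 0)
  right: (0, 0) → (0, 1)
  right: (0, 1) → (0, 2)
  down: (0, 2) → (1, 2)
  down: (1, 2) → (2, 2)
  right: (2, 2) → (2, 3)
  right: (2, 3) → (2, 4)
  right: (2, 4) → (2, 5)
  up: (2, 5) → (1, 5)
Final position: (1, 5)

Path taken:

┌─────┬─┬─────┐
│A → ↓│ │     │
│ ╷ ╷ │ ╵ ╷ ╷ │
│ │ │↓│   │B│ │
├─┘ │ └───┘ │ │
│   │↳ → → ↑│ │
│ ┌─┴───────┤ │
│ │         │ │
│ ╵ ┌─┬───╴ │ │
│   │ │     │ │
│ ┌─┘ │ ╶─┬─┤ │
│ │   │   │ │ │
│ ╵ ╷ ├─╴ │ ╵ │
│   │ │   │   │
└───┴─┴───┴───┘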